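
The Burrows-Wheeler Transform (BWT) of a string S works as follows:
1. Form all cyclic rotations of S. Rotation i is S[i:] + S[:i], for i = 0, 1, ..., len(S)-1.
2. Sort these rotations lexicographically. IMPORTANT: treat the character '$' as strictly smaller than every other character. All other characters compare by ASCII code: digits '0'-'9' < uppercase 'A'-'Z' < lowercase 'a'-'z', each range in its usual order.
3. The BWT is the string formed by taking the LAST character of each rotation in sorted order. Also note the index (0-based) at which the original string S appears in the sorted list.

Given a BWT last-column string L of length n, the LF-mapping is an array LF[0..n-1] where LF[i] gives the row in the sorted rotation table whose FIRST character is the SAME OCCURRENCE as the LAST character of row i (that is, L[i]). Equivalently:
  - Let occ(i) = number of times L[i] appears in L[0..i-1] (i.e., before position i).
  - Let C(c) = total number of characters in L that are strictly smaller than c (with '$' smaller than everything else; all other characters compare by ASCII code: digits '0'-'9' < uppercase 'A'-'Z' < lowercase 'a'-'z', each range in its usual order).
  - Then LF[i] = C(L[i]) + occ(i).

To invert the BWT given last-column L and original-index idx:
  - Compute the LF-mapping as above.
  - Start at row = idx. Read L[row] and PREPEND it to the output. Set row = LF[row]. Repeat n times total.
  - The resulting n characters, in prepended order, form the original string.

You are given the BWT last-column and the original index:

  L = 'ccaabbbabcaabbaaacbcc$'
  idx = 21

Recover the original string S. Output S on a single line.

Answer: ccccaaaabcbabababbbac$

Derivation:
LF mapping: 16 17 1 2 9 10 11 3 12 18 4 5 13 14 6 7 8 19 15 20 21 0
Walk LF starting at row 21, prepending L[row]:
  step 1: row=21, L[21]='$', prepend. Next row=LF[21]=0
  step 2: row=0, L[0]='c', prepend. Next row=LF[0]=16
  step 3: row=16, L[16]='a', prepend. Next row=LF[16]=8
  step 4: row=8, L[8]='b', prepend. Next row=LF[8]=12
  step 5: row=12, L[12]='b', prepend. Next row=LF[12]=13
  step 6: row=13, L[13]='b', prepend. Next row=LF[13]=14
  step 7: row=14, L[14]='a', prepend. Next row=LF[14]=6
  step 8: row=6, L[6]='b', prepend. Next row=LF[6]=11
  step 9: row=11, L[11]='a', prepend. Next row=LF[11]=5
  step 10: row=5, L[5]='b', prepend. Next row=LF[5]=10
  step 11: row=10, L[10]='a', prepend. Next row=LF[10]=4
  step 12: row=4, L[4]='b', prepend. Next row=LF[4]=9
  step 13: row=9, L[9]='c', prepend. Next row=LF[9]=18
  step 14: row=18, L[18]='b', prepend. Next row=LF[18]=15
  step 15: row=15, L[15]='a', prepend. Next row=LF[15]=7
  step 16: row=7, L[7]='a', prepend. Next row=LF[7]=3
  step 17: row=3, L[3]='a', prepend. Next row=LF[3]=2
  step 18: row=2, L[2]='a', prepend. Next row=LF[2]=1
  step 19: row=1, L[1]='c', prepend. Next row=LF[1]=17
  step 20: row=17, L[17]='c', prepend. Next row=LF[17]=19
  step 21: row=19, L[19]='c', prepend. Next row=LF[19]=20
  step 22: row=20, L[20]='c', prepend. Next row=LF[20]=21
Reversed output: ccccaaaabcbabababbbac$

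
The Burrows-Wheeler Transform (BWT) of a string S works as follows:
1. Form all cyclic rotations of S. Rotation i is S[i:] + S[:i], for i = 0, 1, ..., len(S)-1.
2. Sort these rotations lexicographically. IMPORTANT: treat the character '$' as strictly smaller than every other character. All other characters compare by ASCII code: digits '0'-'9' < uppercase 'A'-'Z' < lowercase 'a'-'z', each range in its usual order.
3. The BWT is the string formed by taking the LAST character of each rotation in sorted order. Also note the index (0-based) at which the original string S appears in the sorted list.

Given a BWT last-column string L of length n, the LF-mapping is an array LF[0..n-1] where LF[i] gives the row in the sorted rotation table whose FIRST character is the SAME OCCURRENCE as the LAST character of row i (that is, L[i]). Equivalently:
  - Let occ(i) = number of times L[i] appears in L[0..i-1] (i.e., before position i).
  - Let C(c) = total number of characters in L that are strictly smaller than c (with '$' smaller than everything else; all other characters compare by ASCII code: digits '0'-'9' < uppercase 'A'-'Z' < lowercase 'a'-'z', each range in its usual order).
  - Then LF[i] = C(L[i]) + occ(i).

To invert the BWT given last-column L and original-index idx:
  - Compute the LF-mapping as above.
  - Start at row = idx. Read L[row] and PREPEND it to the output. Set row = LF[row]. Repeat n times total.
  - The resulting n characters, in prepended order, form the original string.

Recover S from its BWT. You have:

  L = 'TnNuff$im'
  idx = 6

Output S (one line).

Answer: muffinNT$

Derivation:
LF mapping: 2 7 1 8 3 4 0 5 6
Walk LF starting at row 6, prepending L[row]:
  step 1: row=6, L[6]='$', prepend. Next row=LF[6]=0
  step 2: row=0, L[0]='T', prepend. Next row=LF[0]=2
  step 3: row=2, L[2]='N', prepend. Next row=LF[2]=1
  step 4: row=1, L[1]='n', prepend. Next row=LF[1]=7
  step 5: row=7, L[7]='i', prepend. Next row=LF[7]=5
  step 6: row=5, L[5]='f', prepend. Next row=LF[5]=4
  step 7: row=4, L[4]='f', prepend. Next row=LF[4]=3
  step 8: row=3, L[3]='u', prepend. Next row=LF[3]=8
  step 9: row=8, L[8]='m', prepend. Next row=LF[8]=6
Reversed output: muffinNT$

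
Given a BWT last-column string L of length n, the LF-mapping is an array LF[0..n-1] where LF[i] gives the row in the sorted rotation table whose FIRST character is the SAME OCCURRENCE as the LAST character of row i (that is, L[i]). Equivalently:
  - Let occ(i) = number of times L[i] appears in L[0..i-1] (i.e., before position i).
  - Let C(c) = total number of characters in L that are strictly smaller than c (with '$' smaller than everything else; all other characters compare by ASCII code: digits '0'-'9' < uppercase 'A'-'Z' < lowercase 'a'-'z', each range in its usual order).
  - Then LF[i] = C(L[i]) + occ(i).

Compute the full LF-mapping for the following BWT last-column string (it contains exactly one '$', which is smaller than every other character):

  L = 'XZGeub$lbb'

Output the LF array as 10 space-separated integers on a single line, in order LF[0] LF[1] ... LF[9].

Answer: 2 3 1 7 9 4 0 8 5 6

Derivation:
Char counts: '$':1, 'G':1, 'X':1, 'Z':1, 'b':3, 'e':1, 'l':1, 'u':1
C (first-col start): C('$')=0, C('G')=1, C('X')=2, C('Z')=3, C('b')=4, C('e')=7, C('l')=8, C('u')=9
L[0]='X': occ=0, LF[0]=C('X')+0=2+0=2
L[1]='Z': occ=0, LF[1]=C('Z')+0=3+0=3
L[2]='G': occ=0, LF[2]=C('G')+0=1+0=1
L[3]='e': occ=0, LF[3]=C('e')+0=7+0=7
L[4]='u': occ=0, LF[4]=C('u')+0=9+0=9
L[5]='b': occ=0, LF[5]=C('b')+0=4+0=4
L[6]='$': occ=0, LF[6]=C('$')+0=0+0=0
L[7]='l': occ=0, LF[7]=C('l')+0=8+0=8
L[8]='b': occ=1, LF[8]=C('b')+1=4+1=5
L[9]='b': occ=2, LF[9]=C('b')+2=4+2=6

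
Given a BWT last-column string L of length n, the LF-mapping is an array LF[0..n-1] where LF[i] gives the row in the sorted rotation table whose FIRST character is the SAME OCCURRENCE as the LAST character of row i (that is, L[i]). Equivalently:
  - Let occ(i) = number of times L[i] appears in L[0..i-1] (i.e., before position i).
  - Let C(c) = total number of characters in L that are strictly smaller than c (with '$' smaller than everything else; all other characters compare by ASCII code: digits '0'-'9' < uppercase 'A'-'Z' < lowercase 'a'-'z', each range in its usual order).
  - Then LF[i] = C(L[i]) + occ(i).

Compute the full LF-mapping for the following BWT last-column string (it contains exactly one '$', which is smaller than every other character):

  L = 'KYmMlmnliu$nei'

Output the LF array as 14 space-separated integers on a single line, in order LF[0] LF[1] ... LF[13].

Answer: 1 3 9 2 7 10 11 8 5 13 0 12 4 6

Derivation:
Char counts: '$':1, 'K':1, 'M':1, 'Y':1, 'e':1, 'i':2, 'l':2, 'm':2, 'n':2, 'u':1
C (first-col start): C('$')=0, C('K')=1, C('M')=2, C('Y')=3, C('e')=4, C('i')=5, C('l')=7, C('m')=9, C('n')=11, C('u')=13
L[0]='K': occ=0, LF[0]=C('K')+0=1+0=1
L[1]='Y': occ=0, LF[1]=C('Y')+0=3+0=3
L[2]='m': occ=0, LF[2]=C('m')+0=9+0=9
L[3]='M': occ=0, LF[3]=C('M')+0=2+0=2
L[4]='l': occ=0, LF[4]=C('l')+0=7+0=7
L[5]='m': occ=1, LF[5]=C('m')+1=9+1=10
L[6]='n': occ=0, LF[6]=C('n')+0=11+0=11
L[7]='l': occ=1, LF[7]=C('l')+1=7+1=8
L[8]='i': occ=0, LF[8]=C('i')+0=5+0=5
L[9]='u': occ=0, LF[9]=C('u')+0=13+0=13
L[10]='$': occ=0, LF[10]=C('$')+0=0+0=0
L[11]='n': occ=1, LF[11]=C('n')+1=11+1=12
L[12]='e': occ=0, LF[12]=C('e')+0=4+0=4
L[13]='i': occ=1, LF[13]=C('i')+1=5+1=6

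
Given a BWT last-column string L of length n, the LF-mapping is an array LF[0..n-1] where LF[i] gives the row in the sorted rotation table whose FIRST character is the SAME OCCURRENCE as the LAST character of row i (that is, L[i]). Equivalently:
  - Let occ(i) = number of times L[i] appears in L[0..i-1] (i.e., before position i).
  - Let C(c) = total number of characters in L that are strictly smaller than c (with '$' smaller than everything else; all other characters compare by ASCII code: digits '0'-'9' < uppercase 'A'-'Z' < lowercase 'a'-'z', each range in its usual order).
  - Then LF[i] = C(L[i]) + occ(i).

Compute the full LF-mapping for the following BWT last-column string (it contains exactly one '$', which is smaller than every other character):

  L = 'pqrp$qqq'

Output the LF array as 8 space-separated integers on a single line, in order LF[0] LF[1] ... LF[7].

Char counts: '$':1, 'p':2, 'q':4, 'r':1
C (first-col start): C('$')=0, C('p')=1, C('q')=3, C('r')=7
L[0]='p': occ=0, LF[0]=C('p')+0=1+0=1
L[1]='q': occ=0, LF[1]=C('q')+0=3+0=3
L[2]='r': occ=0, LF[2]=C('r')+0=7+0=7
L[3]='p': occ=1, LF[3]=C('p')+1=1+1=2
L[4]='$': occ=0, LF[4]=C('$')+0=0+0=0
L[5]='q': occ=1, LF[5]=C('q')+1=3+1=4
L[6]='q': occ=2, LF[6]=C('q')+2=3+2=5
L[7]='q': occ=3, LF[7]=C('q')+3=3+3=6

Answer: 1 3 7 2 0 4 5 6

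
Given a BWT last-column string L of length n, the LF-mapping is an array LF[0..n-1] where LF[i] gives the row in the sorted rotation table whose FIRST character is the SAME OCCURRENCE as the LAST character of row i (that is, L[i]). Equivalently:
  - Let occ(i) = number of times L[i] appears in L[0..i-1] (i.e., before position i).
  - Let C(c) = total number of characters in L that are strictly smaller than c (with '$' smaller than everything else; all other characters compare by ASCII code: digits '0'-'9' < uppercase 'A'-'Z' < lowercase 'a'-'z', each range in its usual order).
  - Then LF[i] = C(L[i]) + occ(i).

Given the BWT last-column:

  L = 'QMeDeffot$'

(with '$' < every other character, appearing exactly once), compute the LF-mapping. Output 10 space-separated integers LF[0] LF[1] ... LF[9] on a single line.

Char counts: '$':1, 'D':1, 'M':1, 'Q':1, 'e':2, 'f':2, 'o':1, 't':1
C (first-col start): C('$')=0, C('D')=1, C('M')=2, C('Q')=3, C('e')=4, C('f')=6, C('o')=8, C('t')=9
L[0]='Q': occ=0, LF[0]=C('Q')+0=3+0=3
L[1]='M': occ=0, LF[1]=C('M')+0=2+0=2
L[2]='e': occ=0, LF[2]=C('e')+0=4+0=4
L[3]='D': occ=0, LF[3]=C('D')+0=1+0=1
L[4]='e': occ=1, LF[4]=C('e')+1=4+1=5
L[5]='f': occ=0, LF[5]=C('f')+0=6+0=6
L[6]='f': occ=1, LF[6]=C('f')+1=6+1=7
L[7]='o': occ=0, LF[7]=C('o')+0=8+0=8
L[8]='t': occ=0, LF[8]=C('t')+0=9+0=9
L[9]='$': occ=0, LF[9]=C('$')+0=0+0=0

Answer: 3 2 4 1 5 6 7 8 9 0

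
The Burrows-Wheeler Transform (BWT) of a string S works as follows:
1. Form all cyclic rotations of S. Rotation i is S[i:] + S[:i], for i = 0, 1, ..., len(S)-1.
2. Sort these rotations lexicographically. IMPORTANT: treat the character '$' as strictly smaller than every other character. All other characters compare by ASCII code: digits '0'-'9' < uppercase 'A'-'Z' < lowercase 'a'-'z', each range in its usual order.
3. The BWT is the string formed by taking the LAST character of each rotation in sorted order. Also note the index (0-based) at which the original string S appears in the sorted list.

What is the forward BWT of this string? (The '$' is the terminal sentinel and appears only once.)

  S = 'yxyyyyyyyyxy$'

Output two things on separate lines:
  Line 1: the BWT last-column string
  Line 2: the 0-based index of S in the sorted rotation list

All 13 rotations (rotation i = S[i:]+S[:i]):
  rot[0] = yxyyyyyyyyxy$
  rot[1] = xyyyyyyyyxy$y
  rot[2] = yyyyyyyyxy$yx
  rot[3] = yyyyyyyxy$yxy
  rot[4] = yyyyyyxy$yxyy
  rot[5] = yyyyyxy$yxyyy
  rot[6] = yyyyxy$yxyyyy
  rot[7] = yyyxy$yxyyyyy
  rot[8] = yyxy$yxyyyyyy
  rot[9] = yxy$yxyyyyyyy
  rot[10] = xy$yxyyyyyyyy
  rot[11] = y$yxyyyyyyyyx
  rot[12] = $yxyyyyyyyyxy
Sorted (with $ < everything):
  sorted[0] = $yxyyyyyyyyxy  (last char: 'y')
  sorted[1] = xy$yxyyyyyyyy  (last char: 'y')
  sorted[2] = xyyyyyyyyxy$y  (last char: 'y')
  sorted[3] = y$yxyyyyyyyyx  (last char: 'x')
  sorted[4] = yxy$yxyyyyyyy  (last char: 'y')
  sorted[5] = yxyyyyyyyyxy$  (last char: '$')
  sorted[6] = yyxy$yxyyyyyy  (last char: 'y')
  sorted[7] = yyyxy$yxyyyyy  (last char: 'y')
  sorted[8] = yyyyxy$yxyyyy  (last char: 'y')
  sorted[9] = yyyyyxy$yxyyy  (last char: 'y')
  sorted[10] = yyyyyyxy$yxyy  (last char: 'y')
  sorted[11] = yyyyyyyxy$yxy  (last char: 'y')
  sorted[12] = yyyyyyyyxy$yx  (last char: 'x')
Last column: yyyxy$yyyyyyx
Original string S is at sorted index 5

Answer: yyyxy$yyyyyyx
5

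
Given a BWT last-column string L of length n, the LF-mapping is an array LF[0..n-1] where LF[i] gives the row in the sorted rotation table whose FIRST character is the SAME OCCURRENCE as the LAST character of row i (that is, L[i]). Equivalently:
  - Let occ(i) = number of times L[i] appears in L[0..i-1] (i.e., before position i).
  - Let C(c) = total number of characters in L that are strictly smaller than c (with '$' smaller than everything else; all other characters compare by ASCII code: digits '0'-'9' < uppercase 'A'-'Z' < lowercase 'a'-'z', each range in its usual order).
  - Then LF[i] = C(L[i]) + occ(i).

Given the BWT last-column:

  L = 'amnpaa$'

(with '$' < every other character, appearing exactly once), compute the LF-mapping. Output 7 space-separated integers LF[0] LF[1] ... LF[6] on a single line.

Char counts: '$':1, 'a':3, 'm':1, 'n':1, 'p':1
C (first-col start): C('$')=0, C('a')=1, C('m')=4, C('n')=5, C('p')=6
L[0]='a': occ=0, LF[0]=C('a')+0=1+0=1
L[1]='m': occ=0, LF[1]=C('m')+0=4+0=4
L[2]='n': occ=0, LF[2]=C('n')+0=5+0=5
L[3]='p': occ=0, LF[3]=C('p')+0=6+0=6
L[4]='a': occ=1, LF[4]=C('a')+1=1+1=2
L[5]='a': occ=2, LF[5]=C('a')+2=1+2=3
L[6]='$': occ=0, LF[6]=C('$')+0=0+0=0

Answer: 1 4 5 6 2 3 0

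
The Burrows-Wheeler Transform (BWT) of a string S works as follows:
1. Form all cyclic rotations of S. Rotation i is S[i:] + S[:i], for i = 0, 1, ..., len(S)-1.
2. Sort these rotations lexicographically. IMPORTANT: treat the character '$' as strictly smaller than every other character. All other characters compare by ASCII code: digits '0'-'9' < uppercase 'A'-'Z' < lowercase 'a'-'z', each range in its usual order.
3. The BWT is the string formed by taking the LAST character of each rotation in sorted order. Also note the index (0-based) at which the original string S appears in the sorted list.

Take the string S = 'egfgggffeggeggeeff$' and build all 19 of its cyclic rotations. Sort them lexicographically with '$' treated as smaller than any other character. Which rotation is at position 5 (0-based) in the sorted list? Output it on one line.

Answer: eggeggeeff$egfgggff

Derivation:
All 19 rotations (rotation i = S[i:]+S[:i]):
  rot[0] = egfgggffeggeggeeff$
  rot[1] = gfgggffeggeggeeff$e
  rot[2] = fgggffeggeggeeff$eg
  rot[3] = gggffeggeggeeff$egf
  rot[4] = ggffeggeggeeff$egfg
  rot[5] = gffeggeggeeff$egfgg
  rot[6] = ffeggeggeeff$egfggg
  rot[7] = feggeggeeff$egfgggf
  rot[8] = eggeggeeff$egfgggff
  rot[9] = ggeggeeff$egfgggffe
  rot[10] = geggeeff$egfgggffeg
  rot[11] = eggeeff$egfgggffegg
  rot[12] = ggeeff$egfgggffegge
  rot[13] = geeff$egfgggffeggeg
  rot[14] = eeff$egfgggffeggegg
  rot[15] = eff$egfgggffeggegge
  rot[16] = ff$egfgggffeggeggee
  rot[17] = f$egfgggffeggeggeef
  rot[18] = $egfgggffeggeggeeff
Sorted (with $ < everything):
  sorted[0] = $egfgggffeggeggeeff
  sorted[1] = eeff$egfgggffeggegg
  sorted[2] = eff$egfgggffeggegge
  sorted[3] = egfgggffeggeggeeff$
  sorted[4] = eggeeff$egfgggffegg
  sorted[5] = eggeggeeff$egfgggff
  sorted[6] = f$egfgggffeggeggeef
  sorted[7] = feggeggeeff$egfgggf
  sorted[8] = ff$egfgggffeggeggee
  sorted[9] = ffeggeggeeff$egfggg
  sorted[10] = fgggffeggeggeeff$eg
  sorted[11] = geeff$egfgggffeggeg
  sorted[12] = geggeeff$egfgggffeg
  sorted[13] = gffeggeggeeff$egfgg
  sorted[14] = gfgggffeggeggeeff$e
  sorted[15] = ggeeff$egfgggffegge
  sorted[16] = ggeggeeff$egfgggffe
  sorted[17] = ggffeggeggeeff$egfg
  sorted[18] = gggffeggeggeeff$egf
sorted[5] = eggeggeeff$egfgggff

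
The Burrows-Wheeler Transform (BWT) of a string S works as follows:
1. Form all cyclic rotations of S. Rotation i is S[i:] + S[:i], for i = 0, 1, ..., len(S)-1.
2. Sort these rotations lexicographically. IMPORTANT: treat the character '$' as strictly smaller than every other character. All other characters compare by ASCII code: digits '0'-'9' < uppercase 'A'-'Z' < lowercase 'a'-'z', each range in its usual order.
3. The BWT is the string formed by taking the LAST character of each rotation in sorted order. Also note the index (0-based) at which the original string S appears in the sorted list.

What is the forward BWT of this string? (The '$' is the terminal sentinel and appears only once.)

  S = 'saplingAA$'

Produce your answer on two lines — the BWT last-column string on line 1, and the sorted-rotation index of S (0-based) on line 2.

All 10 rotations (rotation i = S[i:]+S[:i]):
  rot[0] = saplingAA$
  rot[1] = aplingAA$s
  rot[2] = plingAA$sa
  rot[3] = lingAA$sap
  rot[4] = ingAA$sapl
  rot[5] = ngAA$sapli
  rot[6] = gAA$saplin
  rot[7] = AA$sapling
  rot[8] = A$saplingA
  rot[9] = $saplingAA
Sorted (with $ < everything):
  sorted[0] = $saplingAA  (last char: 'A')
  sorted[1] = A$saplingA  (last char: 'A')
  sorted[2] = AA$sapling  (last char: 'g')
  sorted[3] = aplingAA$s  (last char: 's')
  sorted[4] = gAA$saplin  (last char: 'n')
  sorted[5] = ingAA$sapl  (last char: 'l')
  sorted[6] = lingAA$sap  (last char: 'p')
  sorted[7] = ngAA$sapli  (last char: 'i')
  sorted[8] = plingAA$sa  (last char: 'a')
  sorted[9] = saplingAA$  (last char: '$')
Last column: AAgsnlpia$
Original string S is at sorted index 9

Answer: AAgsnlpia$
9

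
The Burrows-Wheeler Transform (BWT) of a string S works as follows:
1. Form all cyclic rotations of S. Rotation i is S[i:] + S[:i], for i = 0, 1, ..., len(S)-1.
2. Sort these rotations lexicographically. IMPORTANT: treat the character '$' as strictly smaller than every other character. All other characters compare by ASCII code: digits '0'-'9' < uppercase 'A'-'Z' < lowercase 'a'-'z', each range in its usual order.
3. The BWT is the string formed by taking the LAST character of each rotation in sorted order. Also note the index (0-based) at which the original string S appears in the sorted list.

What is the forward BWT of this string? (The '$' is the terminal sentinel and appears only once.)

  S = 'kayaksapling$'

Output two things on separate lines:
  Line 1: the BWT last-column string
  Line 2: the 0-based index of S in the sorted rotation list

All 13 rotations (rotation i = S[i:]+S[:i]):
  rot[0] = kayaksapling$
  rot[1] = ayaksapling$k
  rot[2] = yaksapling$ka
  rot[3] = aksapling$kay
  rot[4] = ksapling$kaya
  rot[5] = sapling$kayak
  rot[6] = apling$kayaks
  rot[7] = pling$kayaksa
  rot[8] = ling$kayaksap
  rot[9] = ing$kayaksapl
  rot[10] = ng$kayaksapli
  rot[11] = g$kayaksaplin
  rot[12] = $kayaksapling
Sorted (with $ < everything):
  sorted[0] = $kayaksapling  (last char: 'g')
  sorted[1] = aksapling$kay  (last char: 'y')
  sorted[2] = apling$kayaks  (last char: 's')
  sorted[3] = ayaksapling$k  (last char: 'k')
  sorted[4] = g$kayaksaplin  (last char: 'n')
  sorted[5] = ing$kayaksapl  (last char: 'l')
  sorted[6] = kayaksapling$  (last char: '$')
  sorted[7] = ksapling$kaya  (last char: 'a')
  sorted[8] = ling$kayaksap  (last char: 'p')
  sorted[9] = ng$kayaksapli  (last char: 'i')
  sorted[10] = pling$kayaksa  (last char: 'a')
  sorted[11] = sapling$kayak  (last char: 'k')
  sorted[12] = yaksapling$ka  (last char: 'a')
Last column: gysknl$apiaka
Original string S is at sorted index 6

Answer: gysknl$apiaka
6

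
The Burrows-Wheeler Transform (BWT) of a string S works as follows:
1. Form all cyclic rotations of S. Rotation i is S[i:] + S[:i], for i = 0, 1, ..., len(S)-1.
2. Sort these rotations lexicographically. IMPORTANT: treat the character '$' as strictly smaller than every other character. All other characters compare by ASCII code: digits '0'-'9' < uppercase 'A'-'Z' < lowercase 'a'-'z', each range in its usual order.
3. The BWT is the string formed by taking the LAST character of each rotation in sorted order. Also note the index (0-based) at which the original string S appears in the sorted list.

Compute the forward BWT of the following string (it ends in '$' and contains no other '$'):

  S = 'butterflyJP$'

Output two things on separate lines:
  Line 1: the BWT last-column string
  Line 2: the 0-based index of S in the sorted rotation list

All 12 rotations (rotation i = S[i:]+S[:i]):
  rot[0] = butterflyJP$
  rot[1] = utterflyJP$b
  rot[2] = tterflyJP$bu
  rot[3] = terflyJP$but
  rot[4] = erflyJP$butt
  rot[5] = rflyJP$butte
  rot[6] = flyJP$butter
  rot[7] = lyJP$butterf
  rot[8] = yJP$butterfl
  rot[9] = JP$butterfly
  rot[10] = P$butterflyJ
  rot[11] = $butterflyJP
Sorted (with $ < everything):
  sorted[0] = $butterflyJP  (last char: 'P')
  sorted[1] = JP$butterfly  (last char: 'y')
  sorted[2] = P$butterflyJ  (last char: 'J')
  sorted[3] = butterflyJP$  (last char: '$')
  sorted[4] = erflyJP$butt  (last char: 't')
  sorted[5] = flyJP$butter  (last char: 'r')
  sorted[6] = lyJP$butterf  (last char: 'f')
  sorted[7] = rflyJP$butte  (last char: 'e')
  sorted[8] = terflyJP$but  (last char: 't')
  sorted[9] = tterflyJP$bu  (last char: 'u')
  sorted[10] = utterflyJP$b  (last char: 'b')
  sorted[11] = yJP$butterfl  (last char: 'l')
Last column: PyJ$trfetubl
Original string S is at sorted index 3

Answer: PyJ$trfetubl
3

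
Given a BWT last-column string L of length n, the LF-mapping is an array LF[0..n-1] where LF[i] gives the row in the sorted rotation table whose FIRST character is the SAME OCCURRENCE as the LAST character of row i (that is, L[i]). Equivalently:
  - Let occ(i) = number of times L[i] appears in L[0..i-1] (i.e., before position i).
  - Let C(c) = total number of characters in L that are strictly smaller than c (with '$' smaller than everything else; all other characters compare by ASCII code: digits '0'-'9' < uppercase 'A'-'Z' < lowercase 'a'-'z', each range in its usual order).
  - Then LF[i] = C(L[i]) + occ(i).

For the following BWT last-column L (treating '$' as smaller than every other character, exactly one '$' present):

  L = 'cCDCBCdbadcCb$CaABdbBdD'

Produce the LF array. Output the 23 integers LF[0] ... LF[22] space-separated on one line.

Answer: 17 5 10 6 2 7 19 14 12 20 18 8 15 0 9 13 1 3 21 16 4 22 11

Derivation:
Char counts: '$':1, 'A':1, 'B':3, 'C':5, 'D':2, 'a':2, 'b':3, 'c':2, 'd':4
C (first-col start): C('$')=0, C('A')=1, C('B')=2, C('C')=5, C('D')=10, C('a')=12, C('b')=14, C('c')=17, C('d')=19
L[0]='c': occ=0, LF[0]=C('c')+0=17+0=17
L[1]='C': occ=0, LF[1]=C('C')+0=5+0=5
L[2]='D': occ=0, LF[2]=C('D')+0=10+0=10
L[3]='C': occ=1, LF[3]=C('C')+1=5+1=6
L[4]='B': occ=0, LF[4]=C('B')+0=2+0=2
L[5]='C': occ=2, LF[5]=C('C')+2=5+2=7
L[6]='d': occ=0, LF[6]=C('d')+0=19+0=19
L[7]='b': occ=0, LF[7]=C('b')+0=14+0=14
L[8]='a': occ=0, LF[8]=C('a')+0=12+0=12
L[9]='d': occ=1, LF[9]=C('d')+1=19+1=20
L[10]='c': occ=1, LF[10]=C('c')+1=17+1=18
L[11]='C': occ=3, LF[11]=C('C')+3=5+3=8
L[12]='b': occ=1, LF[12]=C('b')+1=14+1=15
L[13]='$': occ=0, LF[13]=C('$')+0=0+0=0
L[14]='C': occ=4, LF[14]=C('C')+4=5+4=9
L[15]='a': occ=1, LF[15]=C('a')+1=12+1=13
L[16]='A': occ=0, LF[16]=C('A')+0=1+0=1
L[17]='B': occ=1, LF[17]=C('B')+1=2+1=3
L[18]='d': occ=2, LF[18]=C('d')+2=19+2=21
L[19]='b': occ=2, LF[19]=C('b')+2=14+2=16
L[20]='B': occ=2, LF[20]=C('B')+2=2+2=4
L[21]='d': occ=3, LF[21]=C('d')+3=19+3=22
L[22]='D': occ=1, LF[22]=C('D')+1=10+1=11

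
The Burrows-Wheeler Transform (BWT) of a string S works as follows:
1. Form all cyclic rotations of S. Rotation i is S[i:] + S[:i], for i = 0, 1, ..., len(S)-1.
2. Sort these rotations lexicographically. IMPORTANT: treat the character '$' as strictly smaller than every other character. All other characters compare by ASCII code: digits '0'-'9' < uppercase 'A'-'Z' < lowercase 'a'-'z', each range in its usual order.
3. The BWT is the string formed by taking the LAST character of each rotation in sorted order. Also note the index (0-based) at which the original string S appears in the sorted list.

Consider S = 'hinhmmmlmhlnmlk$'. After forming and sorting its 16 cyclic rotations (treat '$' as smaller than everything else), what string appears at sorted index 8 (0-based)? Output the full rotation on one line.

All 16 rotations (rotation i = S[i:]+S[:i]):
  rot[0] = hinhmmmlmhlnmlk$
  rot[1] = inhmmmlmhlnmlk$h
  rot[2] = nhmmmlmhlnmlk$hi
  rot[3] = hmmmlmhlnmlk$hin
  rot[4] = mmmlmhlnmlk$hinh
  rot[5] = mmlmhlnmlk$hinhm
  rot[6] = mlmhlnmlk$hinhmm
  rot[7] = lmhlnmlk$hinhmmm
  rot[8] = mhlnmlk$hinhmmml
  rot[9] = hlnmlk$hinhmmmlm
  rot[10] = lnmlk$hinhmmmlmh
  rot[11] = nmlk$hinhmmmlmhl
  rot[12] = mlk$hinhmmmlmhln
  rot[13] = lk$hinhmmmlmhlnm
  rot[14] = k$hinhmmmlmhlnml
  rot[15] = $hinhmmmlmhlnmlk
Sorted (with $ < everything):
  sorted[0] = $hinhmmmlmhlnmlk
  sorted[1] = hinhmmmlmhlnmlk$
  sorted[2] = hlnmlk$hinhmmmlm
  sorted[3] = hmmmlmhlnmlk$hin
  sorted[4] = inhmmmlmhlnmlk$h
  sorted[5] = k$hinhmmmlmhlnml
  sorted[6] = lk$hinhmmmlmhlnm
  sorted[7] = lmhlnmlk$hinhmmm
  sorted[8] = lnmlk$hinhmmmlmh
  sorted[9] = mhlnmlk$hinhmmml
  sorted[10] = mlk$hinhmmmlmhln
  sorted[11] = mlmhlnmlk$hinhmm
  sorted[12] = mmlmhlnmlk$hinhm
  sorted[13] = mmmlmhlnmlk$hinh
  sorted[14] = nhmmmlmhlnmlk$hi
  sorted[15] = nmlk$hinhmmmlmhl
sorted[8] = lnmlk$hinhmmmlmh

Answer: lnmlk$hinhmmmlmh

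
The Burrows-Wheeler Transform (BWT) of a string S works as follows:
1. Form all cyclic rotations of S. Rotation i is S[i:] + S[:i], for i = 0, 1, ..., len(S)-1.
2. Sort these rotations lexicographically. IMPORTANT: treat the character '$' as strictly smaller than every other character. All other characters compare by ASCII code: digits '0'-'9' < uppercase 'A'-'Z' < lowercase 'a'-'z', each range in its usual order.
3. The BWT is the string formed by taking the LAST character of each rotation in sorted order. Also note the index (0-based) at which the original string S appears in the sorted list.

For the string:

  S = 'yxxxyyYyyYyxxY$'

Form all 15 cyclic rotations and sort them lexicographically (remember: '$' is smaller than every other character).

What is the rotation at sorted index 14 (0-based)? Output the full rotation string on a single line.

All 15 rotations (rotation i = S[i:]+S[:i]):
  rot[0] = yxxxyyYyyYyxxY$
  rot[1] = xxxyyYyyYyxxY$y
  rot[2] = xxyyYyyYyxxY$yx
  rot[3] = xyyYyyYyxxY$yxx
  rot[4] = yyYyyYyxxY$yxxx
  rot[5] = yYyyYyxxY$yxxxy
  rot[6] = YyyYyxxY$yxxxyy
  rot[7] = yyYyxxY$yxxxyyY
  rot[8] = yYyxxY$yxxxyyYy
  rot[9] = YyxxY$yxxxyyYyy
  rot[10] = yxxY$yxxxyyYyyY
  rot[11] = xxY$yxxxyyYyyYy
  rot[12] = xY$yxxxyyYyyYyx
  rot[13] = Y$yxxxyyYyyYyxx
  rot[14] = $yxxxyyYyyYyxxY
Sorted (with $ < everything):
  sorted[0] = $yxxxyyYyyYyxxY
  sorted[1] = Y$yxxxyyYyyYyxx
  sorted[2] = YyxxY$yxxxyyYyy
  sorted[3] = YyyYyxxY$yxxxyy
  sorted[4] = xY$yxxxyyYyyYyx
  sorted[5] = xxY$yxxxyyYyyYy
  sorted[6] = xxxyyYyyYyxxY$y
  sorted[7] = xxyyYyyYyxxY$yx
  sorted[8] = xyyYyyYyxxY$yxx
  sorted[9] = yYyxxY$yxxxyyYy
  sorted[10] = yYyyYyxxY$yxxxy
  sorted[11] = yxxY$yxxxyyYyyY
  sorted[12] = yxxxyyYyyYyxxY$
  sorted[13] = yyYyxxY$yxxxyyY
  sorted[14] = yyYyyYyxxY$yxxx
sorted[14] = yyYyyYyxxY$yxxx

Answer: yyYyyYyxxY$yxxx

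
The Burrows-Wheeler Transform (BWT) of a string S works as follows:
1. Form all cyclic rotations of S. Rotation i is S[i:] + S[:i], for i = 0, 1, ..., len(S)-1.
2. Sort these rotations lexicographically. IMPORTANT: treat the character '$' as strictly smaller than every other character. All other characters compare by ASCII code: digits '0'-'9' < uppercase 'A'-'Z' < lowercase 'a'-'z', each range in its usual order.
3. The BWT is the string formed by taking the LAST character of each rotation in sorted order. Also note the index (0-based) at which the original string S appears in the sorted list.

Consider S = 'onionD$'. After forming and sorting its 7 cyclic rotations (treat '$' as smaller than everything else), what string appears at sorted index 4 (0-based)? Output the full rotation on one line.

Answer: nionD$o

Derivation:
All 7 rotations (rotation i = S[i:]+S[:i]):
  rot[0] = onionD$
  rot[1] = nionD$o
  rot[2] = ionD$on
  rot[3] = onD$oni
  rot[4] = nD$onio
  rot[5] = D$onion
  rot[6] = $onionD
Sorted (with $ < everything):
  sorted[0] = $onionD
  sorted[1] = D$onion
  sorted[2] = ionD$on
  sorted[3] = nD$onio
  sorted[4] = nionD$o
  sorted[5] = onD$oni
  sorted[6] = onionD$
sorted[4] = nionD$o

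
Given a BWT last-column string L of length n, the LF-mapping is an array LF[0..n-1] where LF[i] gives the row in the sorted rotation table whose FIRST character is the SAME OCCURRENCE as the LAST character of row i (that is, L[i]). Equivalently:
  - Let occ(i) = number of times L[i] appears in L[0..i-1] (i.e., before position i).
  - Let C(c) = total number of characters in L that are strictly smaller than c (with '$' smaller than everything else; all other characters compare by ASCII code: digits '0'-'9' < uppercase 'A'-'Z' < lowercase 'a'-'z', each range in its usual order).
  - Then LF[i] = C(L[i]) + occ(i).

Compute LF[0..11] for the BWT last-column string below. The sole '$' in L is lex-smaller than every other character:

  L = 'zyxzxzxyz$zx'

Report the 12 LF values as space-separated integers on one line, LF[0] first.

Char counts: '$':1, 'x':4, 'y':2, 'z':5
C (first-col start): C('$')=0, C('x')=1, C('y')=5, C('z')=7
L[0]='z': occ=0, LF[0]=C('z')+0=7+0=7
L[1]='y': occ=0, LF[1]=C('y')+0=5+0=5
L[2]='x': occ=0, LF[2]=C('x')+0=1+0=1
L[3]='z': occ=1, LF[3]=C('z')+1=7+1=8
L[4]='x': occ=1, LF[4]=C('x')+1=1+1=2
L[5]='z': occ=2, LF[5]=C('z')+2=7+2=9
L[6]='x': occ=2, LF[6]=C('x')+2=1+2=3
L[7]='y': occ=1, LF[7]=C('y')+1=5+1=6
L[8]='z': occ=3, LF[8]=C('z')+3=7+3=10
L[9]='$': occ=0, LF[9]=C('$')+0=0+0=0
L[10]='z': occ=4, LF[10]=C('z')+4=7+4=11
L[11]='x': occ=3, LF[11]=C('x')+3=1+3=4

Answer: 7 5 1 8 2 9 3 6 10 0 11 4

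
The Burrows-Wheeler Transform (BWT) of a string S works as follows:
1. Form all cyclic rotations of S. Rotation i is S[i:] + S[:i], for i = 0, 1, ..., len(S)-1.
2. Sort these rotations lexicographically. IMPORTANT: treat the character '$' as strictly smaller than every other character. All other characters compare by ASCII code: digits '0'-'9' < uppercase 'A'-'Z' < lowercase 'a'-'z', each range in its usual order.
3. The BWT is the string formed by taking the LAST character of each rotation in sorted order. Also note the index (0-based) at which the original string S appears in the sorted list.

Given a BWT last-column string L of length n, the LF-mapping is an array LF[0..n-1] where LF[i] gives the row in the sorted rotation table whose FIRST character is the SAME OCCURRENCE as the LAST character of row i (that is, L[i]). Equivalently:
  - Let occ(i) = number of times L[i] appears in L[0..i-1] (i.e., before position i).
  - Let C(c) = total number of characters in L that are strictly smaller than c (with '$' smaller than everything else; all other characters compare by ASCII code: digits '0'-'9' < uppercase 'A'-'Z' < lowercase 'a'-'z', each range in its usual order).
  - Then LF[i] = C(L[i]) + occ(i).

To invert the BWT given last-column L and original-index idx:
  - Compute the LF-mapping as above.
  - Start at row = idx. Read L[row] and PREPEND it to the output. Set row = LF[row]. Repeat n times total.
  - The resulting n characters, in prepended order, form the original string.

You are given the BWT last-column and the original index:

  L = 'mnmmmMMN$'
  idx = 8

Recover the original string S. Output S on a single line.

Answer: nMmMmNmm$

Derivation:
LF mapping: 4 8 5 6 7 1 2 3 0
Walk LF starting at row 8, prepending L[row]:
  step 1: row=8, L[8]='$', prepend. Next row=LF[8]=0
  step 2: row=0, L[0]='m', prepend. Next row=LF[0]=4
  step 3: row=4, L[4]='m', prepend. Next row=LF[4]=7
  step 4: row=7, L[7]='N', prepend. Next row=LF[7]=3
  step 5: row=3, L[3]='m', prepend. Next row=LF[3]=6
  step 6: row=6, L[6]='M', prepend. Next row=LF[6]=2
  step 7: row=2, L[2]='m', prepend. Next row=LF[2]=5
  step 8: row=5, L[5]='M', prepend. Next row=LF[5]=1
  step 9: row=1, L[1]='n', prepend. Next row=LF[1]=8
Reversed output: nMmMmNmm$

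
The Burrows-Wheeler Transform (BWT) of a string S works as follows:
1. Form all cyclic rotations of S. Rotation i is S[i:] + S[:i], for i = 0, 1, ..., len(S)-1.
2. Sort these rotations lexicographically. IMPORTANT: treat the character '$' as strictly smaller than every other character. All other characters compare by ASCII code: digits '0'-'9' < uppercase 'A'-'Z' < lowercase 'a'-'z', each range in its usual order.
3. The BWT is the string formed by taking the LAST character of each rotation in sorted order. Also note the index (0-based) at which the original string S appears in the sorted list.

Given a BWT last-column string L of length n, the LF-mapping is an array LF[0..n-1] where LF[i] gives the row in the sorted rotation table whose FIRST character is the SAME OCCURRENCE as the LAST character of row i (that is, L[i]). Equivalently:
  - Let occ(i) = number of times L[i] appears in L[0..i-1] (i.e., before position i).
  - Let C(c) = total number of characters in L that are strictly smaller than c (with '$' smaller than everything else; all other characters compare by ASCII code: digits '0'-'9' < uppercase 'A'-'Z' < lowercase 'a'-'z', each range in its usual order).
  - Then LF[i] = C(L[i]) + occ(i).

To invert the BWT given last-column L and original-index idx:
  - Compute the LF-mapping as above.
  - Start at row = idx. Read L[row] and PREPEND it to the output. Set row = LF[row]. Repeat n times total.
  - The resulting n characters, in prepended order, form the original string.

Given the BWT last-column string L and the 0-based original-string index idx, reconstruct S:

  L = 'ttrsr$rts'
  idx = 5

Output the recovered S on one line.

Answer: sttrrsrt$

Derivation:
LF mapping: 6 7 1 4 2 0 3 8 5
Walk LF starting at row 5, prepending L[row]:
  step 1: row=5, L[5]='$', prepend. Next row=LF[5]=0
  step 2: row=0, L[0]='t', prepend. Next row=LF[0]=6
  step 3: row=6, L[6]='r', prepend. Next row=LF[6]=3
  step 4: row=3, L[3]='s', prepend. Next row=LF[3]=4
  step 5: row=4, L[4]='r', prepend. Next row=LF[4]=2
  step 6: row=2, L[2]='r', prepend. Next row=LF[2]=1
  step 7: row=1, L[1]='t', prepend. Next row=LF[1]=7
  step 8: row=7, L[7]='t', prepend. Next row=LF[7]=8
  step 9: row=8, L[8]='s', prepend. Next row=LF[8]=5
Reversed output: sttrrsrt$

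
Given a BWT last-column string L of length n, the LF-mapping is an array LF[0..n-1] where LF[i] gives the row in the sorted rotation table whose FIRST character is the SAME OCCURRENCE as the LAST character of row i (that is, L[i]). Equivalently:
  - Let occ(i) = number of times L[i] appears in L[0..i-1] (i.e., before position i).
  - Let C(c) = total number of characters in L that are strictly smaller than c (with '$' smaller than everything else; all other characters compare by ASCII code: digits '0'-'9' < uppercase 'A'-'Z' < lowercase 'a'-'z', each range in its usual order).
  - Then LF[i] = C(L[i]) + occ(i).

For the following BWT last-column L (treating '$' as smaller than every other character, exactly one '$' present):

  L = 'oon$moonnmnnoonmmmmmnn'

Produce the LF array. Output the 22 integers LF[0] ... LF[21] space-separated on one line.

Char counts: '$':1, 'm':7, 'n':8, 'o':6
C (first-col start): C('$')=0, C('m')=1, C('n')=8, C('o')=16
L[0]='o': occ=0, LF[0]=C('o')+0=16+0=16
L[1]='o': occ=1, LF[1]=C('o')+1=16+1=17
L[2]='n': occ=0, LF[2]=C('n')+0=8+0=8
L[3]='$': occ=0, LF[3]=C('$')+0=0+0=0
L[4]='m': occ=0, LF[4]=C('m')+0=1+0=1
L[5]='o': occ=2, LF[5]=C('o')+2=16+2=18
L[6]='o': occ=3, LF[6]=C('o')+3=16+3=19
L[7]='n': occ=1, LF[7]=C('n')+1=8+1=9
L[8]='n': occ=2, LF[8]=C('n')+2=8+2=10
L[9]='m': occ=1, LF[9]=C('m')+1=1+1=2
L[10]='n': occ=3, LF[10]=C('n')+3=8+3=11
L[11]='n': occ=4, LF[11]=C('n')+4=8+4=12
L[12]='o': occ=4, LF[12]=C('o')+4=16+4=20
L[13]='o': occ=5, LF[13]=C('o')+5=16+5=21
L[14]='n': occ=5, LF[14]=C('n')+5=8+5=13
L[15]='m': occ=2, LF[15]=C('m')+2=1+2=3
L[16]='m': occ=3, LF[16]=C('m')+3=1+3=4
L[17]='m': occ=4, LF[17]=C('m')+4=1+4=5
L[18]='m': occ=5, LF[18]=C('m')+5=1+5=6
L[19]='m': occ=6, LF[19]=C('m')+6=1+6=7
L[20]='n': occ=6, LF[20]=C('n')+6=8+6=14
L[21]='n': occ=7, LF[21]=C('n')+7=8+7=15

Answer: 16 17 8 0 1 18 19 9 10 2 11 12 20 21 13 3 4 5 6 7 14 15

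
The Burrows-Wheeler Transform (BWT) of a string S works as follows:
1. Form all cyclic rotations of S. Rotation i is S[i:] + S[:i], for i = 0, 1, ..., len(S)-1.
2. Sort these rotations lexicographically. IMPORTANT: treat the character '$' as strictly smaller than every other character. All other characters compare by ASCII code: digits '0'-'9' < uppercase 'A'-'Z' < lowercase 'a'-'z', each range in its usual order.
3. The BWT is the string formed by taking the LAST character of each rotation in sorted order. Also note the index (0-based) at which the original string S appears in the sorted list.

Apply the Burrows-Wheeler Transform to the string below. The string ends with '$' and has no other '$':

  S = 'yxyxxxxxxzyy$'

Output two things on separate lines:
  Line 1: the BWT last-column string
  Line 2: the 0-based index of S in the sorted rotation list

All 13 rotations (rotation i = S[i:]+S[:i]):
  rot[0] = yxyxxxxxxzyy$
  rot[1] = xyxxxxxxzyy$y
  rot[2] = yxxxxxxzyy$yx
  rot[3] = xxxxxxzyy$yxy
  rot[4] = xxxxxzyy$yxyx
  rot[5] = xxxxzyy$yxyxx
  rot[6] = xxxzyy$yxyxxx
  rot[7] = xxzyy$yxyxxxx
  rot[8] = xzyy$yxyxxxxx
  rot[9] = zyy$yxyxxxxxx
  rot[10] = yy$yxyxxxxxxz
  rot[11] = y$yxyxxxxxxzy
  rot[12] = $yxyxxxxxxzyy
Sorted (with $ < everything):
  sorted[0] = $yxyxxxxxxzyy  (last char: 'y')
  sorted[1] = xxxxxxzyy$yxy  (last char: 'y')
  sorted[2] = xxxxxzyy$yxyx  (last char: 'x')
  sorted[3] = xxxxzyy$yxyxx  (last char: 'x')
  sorted[4] = xxxzyy$yxyxxx  (last char: 'x')
  sorted[5] = xxzyy$yxyxxxx  (last char: 'x')
  sorted[6] = xyxxxxxxzyy$y  (last char: 'y')
  sorted[7] = xzyy$yxyxxxxx  (last char: 'x')
  sorted[8] = y$yxyxxxxxxzy  (last char: 'y')
  sorted[9] = yxxxxxxzyy$yx  (last char: 'x')
  sorted[10] = yxyxxxxxxzyy$  (last char: '$')
  sorted[11] = yy$yxyxxxxxxz  (last char: 'z')
  sorted[12] = zyy$yxyxxxxxx  (last char: 'x')
Last column: yyxxxxyxyx$zx
Original string S is at sorted index 10

Answer: yyxxxxyxyx$zx
10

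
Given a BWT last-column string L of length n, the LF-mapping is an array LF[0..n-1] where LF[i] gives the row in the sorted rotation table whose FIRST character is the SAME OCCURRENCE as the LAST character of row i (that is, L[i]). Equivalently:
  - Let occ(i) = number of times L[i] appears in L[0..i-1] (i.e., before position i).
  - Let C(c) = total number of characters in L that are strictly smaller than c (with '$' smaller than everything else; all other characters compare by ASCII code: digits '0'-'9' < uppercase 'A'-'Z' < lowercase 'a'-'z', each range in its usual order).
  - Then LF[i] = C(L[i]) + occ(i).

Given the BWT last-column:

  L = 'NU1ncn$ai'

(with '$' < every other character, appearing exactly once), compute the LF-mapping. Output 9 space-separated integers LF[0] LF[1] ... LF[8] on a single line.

Char counts: '$':1, '1':1, 'N':1, 'U':1, 'a':1, 'c':1, 'i':1, 'n':2
C (first-col start): C('$')=0, C('1')=1, C('N')=2, C('U')=3, C('a')=4, C('c')=5, C('i')=6, C('n')=7
L[0]='N': occ=0, LF[0]=C('N')+0=2+0=2
L[1]='U': occ=0, LF[1]=C('U')+0=3+0=3
L[2]='1': occ=0, LF[2]=C('1')+0=1+0=1
L[3]='n': occ=0, LF[3]=C('n')+0=7+0=7
L[4]='c': occ=0, LF[4]=C('c')+0=5+0=5
L[5]='n': occ=1, LF[5]=C('n')+1=7+1=8
L[6]='$': occ=0, LF[6]=C('$')+0=0+0=0
L[7]='a': occ=0, LF[7]=C('a')+0=4+0=4
L[8]='i': occ=0, LF[8]=C('i')+0=6+0=6

Answer: 2 3 1 7 5 8 0 4 6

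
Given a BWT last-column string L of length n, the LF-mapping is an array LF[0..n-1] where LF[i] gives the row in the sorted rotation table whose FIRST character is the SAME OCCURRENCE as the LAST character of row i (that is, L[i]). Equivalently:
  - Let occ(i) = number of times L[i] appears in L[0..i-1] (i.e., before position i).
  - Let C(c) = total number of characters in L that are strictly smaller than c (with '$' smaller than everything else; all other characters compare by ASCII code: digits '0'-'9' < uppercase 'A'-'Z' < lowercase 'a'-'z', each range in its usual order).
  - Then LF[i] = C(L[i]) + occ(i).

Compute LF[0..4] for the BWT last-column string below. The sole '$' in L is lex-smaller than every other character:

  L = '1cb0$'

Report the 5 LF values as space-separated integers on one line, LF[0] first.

Char counts: '$':1, '0':1, '1':1, 'b':1, 'c':1
C (first-col start): C('$')=0, C('0')=1, C('1')=2, C('b')=3, C('c')=4
L[0]='1': occ=0, LF[0]=C('1')+0=2+0=2
L[1]='c': occ=0, LF[1]=C('c')+0=4+0=4
L[2]='b': occ=0, LF[2]=C('b')+0=3+0=3
L[3]='0': occ=0, LF[3]=C('0')+0=1+0=1
L[4]='$': occ=0, LF[4]=C('$')+0=0+0=0

Answer: 2 4 3 1 0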